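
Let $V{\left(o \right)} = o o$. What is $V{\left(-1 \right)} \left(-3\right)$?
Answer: $-3$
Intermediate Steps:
$V{\left(o \right)} = o^{2}$
$V{\left(-1 \right)} \left(-3\right) = \left(-1\right)^{2} \left(-3\right) = 1 \left(-3\right) = -3$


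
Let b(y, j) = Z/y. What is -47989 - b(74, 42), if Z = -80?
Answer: -1775553/37 ≈ -47988.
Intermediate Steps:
b(y, j) = -80/y
-47989 - b(74, 42) = -47989 - (-80)/74 = -47989 - 1*(-40/37) = -47989 + 40/37 = -1775553/37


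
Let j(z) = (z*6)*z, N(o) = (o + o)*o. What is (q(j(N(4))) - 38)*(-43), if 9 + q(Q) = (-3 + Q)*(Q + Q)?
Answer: -3244804123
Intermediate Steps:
N(o) = 2*o**2 (N(o) = (2*o)*o = 2*o**2)
j(z) = 6*z**2 (j(z) = (6*z)*z = 6*z**2)
q(Q) = -9 + 2*Q*(-3 + Q) (q(Q) = -9 + (-3 + Q)*(Q + Q) = -9 + (-3 + Q)*(2*Q) = -9 + 2*Q*(-3 + Q))
(q(j(N(4))) - 38)*(-43) = ((-9 - 36*(2*4**2)**2 + 2*(6*(2*4**2)**2)**2) - 38)*(-43) = ((-9 - 36*(2*16)**2 + 2*(6*(2*16)**2)**2) - 38)*(-43) = ((-9 - 36*32**2 + 2*(6*32**2)**2) - 38)*(-43) = ((-9 - 36*1024 + 2*(6*1024)**2) - 38)*(-43) = ((-9 - 6*6144 + 2*6144**2) - 38)*(-43) = ((-9 - 36864 + 2*37748736) - 38)*(-43) = ((-9 - 36864 + 75497472) - 38)*(-43) = (75460599 - 38)*(-43) = 75460561*(-43) = -3244804123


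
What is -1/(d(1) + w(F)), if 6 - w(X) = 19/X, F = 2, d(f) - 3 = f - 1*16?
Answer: 2/31 ≈ 0.064516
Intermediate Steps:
d(f) = -13 + f (d(f) = 3 + (f - 1*16) = 3 + (f - 16) = 3 + (-16 + f) = -13 + f)
w(X) = 6 - 19/X
-1/(d(1) + w(F)) = -1/((-13 + 1) + (6 - 19/2)) = -1/(-12 + (6 - 19*½)) = -1/(-12 + (6 - 19/2)) = -1/(-12 - 7/2) = -1/(-31/2) = -1*(-2/31) = 2/31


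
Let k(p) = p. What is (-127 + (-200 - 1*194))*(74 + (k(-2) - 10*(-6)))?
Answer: -68772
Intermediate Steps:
(-127 + (-200 - 1*194))*(74 + (k(-2) - 10*(-6))) = (-127 + (-200 - 1*194))*(74 + (-2 - 10*(-6))) = (-127 + (-200 - 194))*(74 + (-2 + 60)) = (-127 - 394)*(74 + 58) = -521*132 = -68772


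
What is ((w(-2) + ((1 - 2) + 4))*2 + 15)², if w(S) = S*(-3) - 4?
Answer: 625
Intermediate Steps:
w(S) = -4 - 3*S (w(S) = -3*S - 4 = -4 - 3*S)
((w(-2) + ((1 - 2) + 4))*2 + 15)² = (((-4 - 3*(-2)) + ((1 - 2) + 4))*2 + 15)² = (((-4 + 6) + (-1 + 4))*2 + 15)² = ((2 + 3)*2 + 15)² = (5*2 + 15)² = (10 + 15)² = 25² = 625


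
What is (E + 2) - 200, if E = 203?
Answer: 5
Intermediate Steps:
(E + 2) - 200 = (203 + 2) - 200 = 205 - 200 = 5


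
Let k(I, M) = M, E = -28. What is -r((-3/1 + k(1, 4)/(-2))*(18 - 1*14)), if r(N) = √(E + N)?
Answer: -4*I*√3 ≈ -6.9282*I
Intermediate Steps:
r(N) = √(-28 + N)
-r((-3/1 + k(1, 4)/(-2))*(18 - 1*14)) = -√(-28 + (-3/1 + 4/(-2))*(18 - 1*14)) = -√(-28 + (-3*1 + 4*(-½))*(18 - 14)) = -√(-28 + (-3 - 2)*4) = -√(-28 - 5*4) = -√(-28 - 20) = -√(-48) = -4*I*√3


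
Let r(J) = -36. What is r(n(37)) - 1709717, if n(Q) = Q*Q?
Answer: -1709753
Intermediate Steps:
n(Q) = Q²
r(n(37)) - 1709717 = -36 - 1709717 = -1709753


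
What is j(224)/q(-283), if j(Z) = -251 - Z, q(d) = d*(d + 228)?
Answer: -95/3113 ≈ -0.030517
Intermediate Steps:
q(d) = d*(228 + d)
j(224)/q(-283) = (-251 - 1*224)/((-283*(228 - 283))) = (-251 - 224)/((-283*(-55))) = -475/15565 = -475*1/15565 = -95/3113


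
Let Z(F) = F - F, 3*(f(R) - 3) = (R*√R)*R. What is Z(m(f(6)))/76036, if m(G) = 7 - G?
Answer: 0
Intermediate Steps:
f(R) = 3 + R^(5/2)/3 (f(R) = 3 + ((R*√R)*R)/3 = 3 + (R^(3/2)*R)/3 = 3 + R^(5/2)/3)
Z(F) = 0
Z(m(f(6)))/76036 = 0/76036 = 0*(1/76036) = 0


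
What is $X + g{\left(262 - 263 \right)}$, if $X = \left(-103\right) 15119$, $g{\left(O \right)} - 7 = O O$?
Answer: $-1557249$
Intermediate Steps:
$g{\left(O \right)} = 7 + O^{2}$ ($g{\left(O \right)} = 7 + O O = 7 + O^{2}$)
$X = -1557257$
$X + g{\left(262 - 263 \right)} = -1557257 + \left(7 + \left(262 - 263\right)^{2}\right) = -1557257 + \left(7 + \left(-1\right)^{2}\right) = -1557257 + \left(7 + 1\right) = -1557257 + 8 = -1557249$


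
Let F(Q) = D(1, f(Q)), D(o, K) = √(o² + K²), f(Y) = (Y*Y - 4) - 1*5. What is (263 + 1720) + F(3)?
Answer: 1984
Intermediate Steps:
f(Y) = -9 + Y² (f(Y) = (Y² - 4) - 5 = (-4 + Y²) - 5 = -9 + Y²)
D(o, K) = √(K² + o²)
F(Q) = √(1 + (-9 + Q²)²) (F(Q) = √((-9 + Q²)² + 1²) = √((-9 + Q²)² + 1) = √(1 + (-9 + Q²)²))
(263 + 1720) + F(3) = (263 + 1720) + √(1 + (-9 + 3²)²) = 1983 + √(1 + (-9 + 9)²) = 1983 + √(1 + 0²) = 1983 + √(1 + 0) = 1983 + √1 = 1983 + 1 = 1984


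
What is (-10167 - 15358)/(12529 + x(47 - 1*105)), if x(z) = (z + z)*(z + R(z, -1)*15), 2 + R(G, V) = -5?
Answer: -25525/31437 ≈ -0.81194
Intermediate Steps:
R(G, V) = -7 (R(G, V) = -2 - 5 = -7)
x(z) = 2*z*(-105 + z) (x(z) = (z + z)*(z - 7*15) = (2*z)*(z - 105) = (2*z)*(-105 + z) = 2*z*(-105 + z))
(-10167 - 15358)/(12529 + x(47 - 1*105)) = (-10167 - 15358)/(12529 + 2*(47 - 1*105)*(-105 + (47 - 1*105))) = -25525/(12529 + 2*(47 - 105)*(-105 + (47 - 105))) = -25525/(12529 + 2*(-58)*(-105 - 58)) = -25525/(12529 + 2*(-58)*(-163)) = -25525/(12529 + 18908) = -25525/31437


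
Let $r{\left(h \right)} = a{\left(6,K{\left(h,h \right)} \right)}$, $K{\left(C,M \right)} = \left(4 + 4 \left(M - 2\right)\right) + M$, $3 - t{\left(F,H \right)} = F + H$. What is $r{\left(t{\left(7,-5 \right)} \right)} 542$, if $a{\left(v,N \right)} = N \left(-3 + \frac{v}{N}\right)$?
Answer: $1626$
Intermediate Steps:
$t{\left(F,H \right)} = 3 - F - H$ ($t{\left(F,H \right)} = 3 - \left(F + H\right) = 3 - F - H$)
$K{\left(C,M \right)} = -4 + 5 M$ ($K{\left(C,M \right)} = \left(4 + 4 \left(-2 + M\right)\right) + M = \left(4 + \left(-8 + 4 M\right)\right) + M = \left(-4 + 4 M\right) + M = -4 + 5 M$)
$r{\left(h \right)} = 18 - 15 h$ ($r{\left(h \right)} = 6 - 3 \left(-4 + 5 h\right) = 6 - \left(-12 + 15 h\right) = 18 - 15 h$)
$r{\left(t{\left(7,-5 \right)} \right)} 542 = \left(18 - 15 \left(3 - 7 - -5\right)\right) 542 = \left(18 - 15 \left(3 - 7 + 5\right)\right) 542 = \left(18 - 15\right) 542 = 3 \cdot 542 = 1626$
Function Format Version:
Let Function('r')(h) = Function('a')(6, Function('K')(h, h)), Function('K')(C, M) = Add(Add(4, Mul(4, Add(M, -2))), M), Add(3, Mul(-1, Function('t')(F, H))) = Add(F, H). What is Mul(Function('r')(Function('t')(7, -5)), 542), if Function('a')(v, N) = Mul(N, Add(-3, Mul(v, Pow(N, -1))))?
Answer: 1626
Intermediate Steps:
Function('t')(F, H) = Add(3, Mul(-1, F), Mul(-1, H)) (Function('t')(F, H) = Add(3, Mul(-1, Add(F, H))) = Add(3, Add(Mul(-1, F), Mul(-1, H))) = Add(3, Mul(-1, F), Mul(-1, H)))
Function('K')(C, M) = Add(-4, Mul(5, M)) (Function('K')(C, M) = Add(Add(4, Mul(4, Add(-2, M))), M) = Add(Add(4, Add(-8, Mul(4, M))), M) = Add(Add(-4, Mul(4, M)), M) = Add(-4, Mul(5, M)))
Function('r')(h) = Add(18, Mul(-15, h)) (Function('r')(h) = Add(6, Mul(-3, Add(-4, Mul(5, h)))) = Add(6, Add(12, Mul(-15, h))) = Add(18, Mul(-15, h)))
Mul(Function('r')(Function('t')(7, -5)), 542) = Mul(Add(18, Mul(-15, Add(3, Mul(-1, 7), Mul(-1, -5)))), 542) = Mul(Add(18, Mul(-15, Add(3, -7, 5))), 542) = Mul(Add(18, Mul(-15, 1)), 542) = Mul(Add(18, -15), 542) = Mul(3, 542) = 1626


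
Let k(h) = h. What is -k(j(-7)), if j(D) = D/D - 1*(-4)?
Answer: -5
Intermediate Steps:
j(D) = 5 (j(D) = 1 + 4 = 5)
-k(j(-7)) = -1*5 = -5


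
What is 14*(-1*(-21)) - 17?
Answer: 277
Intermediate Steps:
14*(-1*(-21)) - 17 = 14*21 - 17 = 294 - 17 = 277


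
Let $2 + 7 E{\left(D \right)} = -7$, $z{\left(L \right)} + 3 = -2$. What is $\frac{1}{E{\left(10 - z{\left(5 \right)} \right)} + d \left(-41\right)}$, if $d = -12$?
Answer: $\frac{7}{3435} \approx 0.0020378$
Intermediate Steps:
$z{\left(L \right)} = -5$ ($z{\left(L \right)} = -3 - 2 = -5$)
$E{\left(D \right)} = - \frac{9}{7}$ ($E{\left(D \right)} = - \frac{2}{7} + \frac{1}{7} \left(-7\right) = - \frac{2}{7} - 1 = - \frac{9}{7}$)
$\frac{1}{E{\left(10 - z{\left(5 \right)} \right)} + d \left(-41\right)} = \frac{1}{- \frac{9}{7} - -492} = \frac{1}{- \frac{9}{7} + 492} = \frac{1}{\frac{3435}{7}} = \frac{7}{3435}$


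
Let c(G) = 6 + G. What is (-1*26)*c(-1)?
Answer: -130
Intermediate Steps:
(-1*26)*c(-1) = (-1*26)*(6 - 1) = -26*5 = -130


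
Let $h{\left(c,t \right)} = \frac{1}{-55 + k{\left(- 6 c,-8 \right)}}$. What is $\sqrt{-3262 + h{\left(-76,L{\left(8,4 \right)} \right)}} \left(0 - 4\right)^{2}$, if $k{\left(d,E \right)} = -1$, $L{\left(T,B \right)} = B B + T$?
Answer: $\frac{12 i \sqrt{284158}}{7} \approx 913.83 i$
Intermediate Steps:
$L{\left(T,B \right)} = T + B^{2}$ ($L{\left(T,B \right)} = B^{2} + T = T + B^{2}$)
$h{\left(c,t \right)} = - \frac{1}{56}$ ($h{\left(c,t \right)} = \frac{1}{-55 - 1} = \frac{1}{-56} = - \frac{1}{56}$)
$\sqrt{-3262 + h{\left(-76,L{\left(8,4 \right)} \right)}} \left(0 - 4\right)^{2} = \sqrt{-3262 - \frac{1}{56}} \left(0 - 4\right)^{2} = \sqrt{- \frac{182673}{56}} \left(-4\right)^{2} = \frac{3 i \sqrt{284158}}{28} \cdot 16 = \frac{12 i \sqrt{284158}}{7}$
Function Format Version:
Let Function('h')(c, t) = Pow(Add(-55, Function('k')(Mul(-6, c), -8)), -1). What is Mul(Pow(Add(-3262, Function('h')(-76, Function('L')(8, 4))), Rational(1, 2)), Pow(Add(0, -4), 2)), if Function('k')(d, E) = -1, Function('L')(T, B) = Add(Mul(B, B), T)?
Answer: Mul(Rational(12, 7), I, Pow(284158, Rational(1, 2))) ≈ Mul(913.83, I)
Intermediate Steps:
Function('L')(T, B) = Add(T, Pow(B, 2)) (Function('L')(T, B) = Add(Pow(B, 2), T) = Add(T, Pow(B, 2)))
Function('h')(c, t) = Rational(-1, 56) (Function('h')(c, t) = Pow(Add(-55, -1), -1) = Pow(-56, -1) = Rational(-1, 56))
Mul(Pow(Add(-3262, Function('h')(-76, Function('L')(8, 4))), Rational(1, 2)), Pow(Add(0, -4), 2)) = Mul(Pow(Add(-3262, Rational(-1, 56)), Rational(1, 2)), Pow(Add(0, -4), 2)) = Mul(Pow(Rational(-182673, 56), Rational(1, 2)), Pow(-4, 2)) = Mul(Mul(Rational(3, 28), I, Pow(284158, Rational(1, 2))), 16) = Mul(Rational(12, 7), I, Pow(284158, Rational(1, 2)))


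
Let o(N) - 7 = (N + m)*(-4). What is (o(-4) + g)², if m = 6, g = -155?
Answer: 24336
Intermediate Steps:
o(N) = -17 - 4*N (o(N) = 7 + (N + 6)*(-4) = 7 + (6 + N)*(-4) = 7 + (-24 - 4*N) = -17 - 4*N)
(o(-4) + g)² = ((-17 - 4*(-4)) - 155)² = ((-17 + 16) - 155)² = (-1 - 155)² = (-156)² = 24336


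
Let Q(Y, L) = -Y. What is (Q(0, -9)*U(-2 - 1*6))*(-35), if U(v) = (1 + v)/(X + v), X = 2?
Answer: 0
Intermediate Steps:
U(v) = (1 + v)/(2 + v)
(Q(0, -9)*U(-2 - 1*6))*(-35) = ((-1*0)*((1 + (-2 - 1*6))/(2 + (-2 - 1*6))))*(-35) = (0*((1 + (-2 - 6))/(2 + (-2 - 6))))*(-35) = (0*((1 - 8)/(2 - 8)))*(-35) = (0*(-7/(-6)))*(-35) = (0*(-⅙*(-7)))*(-35) = (0*(7/6))*(-35) = 0*(-35) = 0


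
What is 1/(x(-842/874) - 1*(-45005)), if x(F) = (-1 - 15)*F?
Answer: 437/19673921 ≈ 2.2212e-5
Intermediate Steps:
x(F) = -16*F
1/(x(-842/874) - 1*(-45005)) = 1/(-(-13472)/874 - 1*(-45005)) = 1/(-(-13472)/874 + 45005) = 1/(-16*(-421/437) + 45005) = 1/(6736/437 + 45005) = 1/(19673921/437) = 437/19673921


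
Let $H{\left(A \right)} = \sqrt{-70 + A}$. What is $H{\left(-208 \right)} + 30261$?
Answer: $30261 + i \sqrt{278} \approx 30261.0 + 16.673 i$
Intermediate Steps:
$H{\left(-208 \right)} + 30261 = \sqrt{-70 - 208} + 30261 = \sqrt{-278} + 30261 = i \sqrt{278} + 30261 = 30261 + i \sqrt{278}$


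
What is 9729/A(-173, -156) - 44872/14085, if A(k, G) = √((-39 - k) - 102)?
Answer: -44872/14085 + 9729*√2/8 ≈ 1716.7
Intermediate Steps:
A(k, G) = √(-141 - k)
9729/A(-173, -156) - 44872/14085 = 9729/(√(-141 - 1*(-173))) - 44872/14085 = 9729/(√(-141 + 173)) - 44872*1/14085 = 9729/(√32) - 44872/14085 = 9729/((4*√2)) - 44872/14085 = 9729*(√2/8) - 44872/14085 = 9729*√2/8 - 44872/14085 = -44872/14085 + 9729*√2/8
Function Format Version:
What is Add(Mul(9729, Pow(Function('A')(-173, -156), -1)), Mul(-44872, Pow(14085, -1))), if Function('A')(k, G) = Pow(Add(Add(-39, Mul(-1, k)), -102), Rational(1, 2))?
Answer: Add(Rational(-44872, 14085), Mul(Rational(9729, 8), Pow(2, Rational(1, 2)))) ≈ 1716.7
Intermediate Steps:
Function('A')(k, G) = Pow(Add(-141, Mul(-1, k)), Rational(1, 2))
Add(Mul(9729, Pow(Function('A')(-173, -156), -1)), Mul(-44872, Pow(14085, -1))) = Add(Mul(9729, Pow(Pow(Add(-141, Mul(-1, -173)), Rational(1, 2)), -1)), Mul(-44872, Pow(14085, -1))) = Add(Mul(9729, Pow(Pow(Add(-141, 173), Rational(1, 2)), -1)), Mul(-44872, Rational(1, 14085))) = Add(Mul(9729, Pow(Pow(32, Rational(1, 2)), -1)), Rational(-44872, 14085)) = Add(Mul(9729, Pow(Mul(4, Pow(2, Rational(1, 2))), -1)), Rational(-44872, 14085)) = Add(Mul(9729, Mul(Rational(1, 8), Pow(2, Rational(1, 2)))), Rational(-44872, 14085)) = Add(Mul(Rational(9729, 8), Pow(2, Rational(1, 2))), Rational(-44872, 14085)) = Add(Rational(-44872, 14085), Mul(Rational(9729, 8), Pow(2, Rational(1, 2))))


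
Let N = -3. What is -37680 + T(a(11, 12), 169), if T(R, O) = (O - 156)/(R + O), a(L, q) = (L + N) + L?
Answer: -7083827/188 ≈ -37680.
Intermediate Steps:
a(L, q) = -3 + 2*L (a(L, q) = (L - 3) + L = (-3 + L) + L = -3 + 2*L)
T(R, O) = (-156 + O)/(O + R)
-37680 + T(a(11, 12), 169) = -37680 + (-156 + 169)/(169 + (-3 + 2*11)) = -37680 + 13/(169 + (-3 + 22)) = -37680 + 13/(169 + 19) = -37680 + 13/188 = -7083827/188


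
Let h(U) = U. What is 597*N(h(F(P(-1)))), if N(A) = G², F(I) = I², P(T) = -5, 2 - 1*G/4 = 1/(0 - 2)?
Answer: 59700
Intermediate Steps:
G = 10 (G = 8 - 4/(0 - 2) = 8 - 4/(-2) = 8 - 4*(-½) = 8 + 2 = 10)
N(A) = 100 (N(A) = 10² = 100)
597*N(h(F(P(-1)))) = 597*100 = 59700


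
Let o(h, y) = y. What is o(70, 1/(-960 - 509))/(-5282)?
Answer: 1/7759258 ≈ 1.2888e-7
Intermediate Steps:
o(70, 1/(-960 - 509))/(-5282) = 1/(-960 - 509*(-5282)) = -1/5282/(-1469) = -1/1469*(-1/5282) = 1/7759258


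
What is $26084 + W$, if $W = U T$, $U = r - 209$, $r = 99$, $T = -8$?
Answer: $26964$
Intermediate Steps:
$U = -110$ ($U = 99 - 209 = -110$)
$W = 880$ ($W = \left(-110\right) \left(-8\right) = 880$)
$26084 + W = 26084 + 880 = 26964$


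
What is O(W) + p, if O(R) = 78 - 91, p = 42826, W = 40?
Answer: 42813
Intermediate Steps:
O(R) = -13
O(W) + p = -13 + 42826 = 42813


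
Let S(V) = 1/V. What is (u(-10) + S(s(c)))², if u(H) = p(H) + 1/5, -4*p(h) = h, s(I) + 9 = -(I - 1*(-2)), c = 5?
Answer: 44521/6400 ≈ 6.9564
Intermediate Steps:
s(I) = -11 - I (s(I) = -9 - (I - 1*(-2)) = -9 - (I + 2) = -9 - (2 + I) = -9 + (-2 - I) = -11 - I)
p(h) = -h/4
S(V) = 1/V
u(H) = ⅕ - H/4 (u(H) = -H/4 + 1/5 = -H/4 + ⅕ = ⅕ - H/4)
(u(-10) + S(s(c)))² = ((⅕ - ¼*(-10)) + 1/(-11 - 1*5))² = ((⅕ + 5/2) + 1/(-11 - 5))² = (27/10 + 1/(-16))² = (27/10 - 1/16)² = (211/80)² = 44521/6400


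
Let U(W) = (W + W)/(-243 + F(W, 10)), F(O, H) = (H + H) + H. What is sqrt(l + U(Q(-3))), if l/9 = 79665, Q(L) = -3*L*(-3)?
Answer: 21*sqrt(8195743)/71 ≈ 846.75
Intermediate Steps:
Q(L) = 9*L
F(O, H) = 3*H (F(O, H) = 2*H + H = 3*H)
U(W) = -2*W/213 (U(W) = (W + W)/(-243 + 3*10) = (2*W)/(-243 + 30) = (2*W)/(-213) = (2*W)*(-1/213) = -2*W/213)
l = 716985 (l = 9*79665 = 716985)
sqrt(l + U(Q(-3))) = sqrt(716985 - 6*(-3)/71) = sqrt(716985 - 2/213*(-27)) = sqrt(716985 + 18/71) = sqrt(50905953/71) = 21*sqrt(8195743)/71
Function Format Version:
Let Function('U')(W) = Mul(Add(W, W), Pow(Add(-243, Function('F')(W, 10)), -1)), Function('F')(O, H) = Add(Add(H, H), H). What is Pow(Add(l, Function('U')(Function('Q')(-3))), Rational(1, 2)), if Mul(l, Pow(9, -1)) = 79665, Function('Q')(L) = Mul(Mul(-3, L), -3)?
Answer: Mul(Rational(21, 71), Pow(8195743, Rational(1, 2))) ≈ 846.75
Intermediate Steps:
Function('Q')(L) = Mul(9, L)
Function('F')(O, H) = Mul(3, H) (Function('F')(O, H) = Add(Mul(2, H), H) = Mul(3, H))
Function('U')(W) = Mul(Rational(-2, 213), W) (Function('U')(W) = Mul(Add(W, W), Pow(Add(-243, Mul(3, 10)), -1)) = Mul(Mul(2, W), Pow(Add(-243, 30), -1)) = Mul(Mul(2, W), Pow(-213, -1)) = Mul(Mul(2, W), Rational(-1, 213)) = Mul(Rational(-2, 213), W))
l = 716985 (l = Mul(9, 79665) = 716985)
Pow(Add(l, Function('U')(Function('Q')(-3))), Rational(1, 2)) = Pow(Add(716985, Mul(Rational(-2, 213), Mul(9, -3))), Rational(1, 2)) = Pow(Add(716985, Mul(Rational(-2, 213), -27)), Rational(1, 2)) = Pow(Add(716985, Rational(18, 71)), Rational(1, 2)) = Pow(Rational(50905953, 71), Rational(1, 2)) = Mul(Rational(21, 71), Pow(8195743, Rational(1, 2)))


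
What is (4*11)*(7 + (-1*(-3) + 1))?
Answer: 484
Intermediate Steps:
(4*11)*(7 + (-1*(-3) + 1)) = 44*(7 + (3 + 1)) = 44*(7 + 4) = 44*11 = 484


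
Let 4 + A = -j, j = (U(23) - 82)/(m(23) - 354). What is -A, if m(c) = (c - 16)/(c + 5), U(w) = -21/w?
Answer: 137808/32545 ≈ 4.2344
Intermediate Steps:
m(c) = (-16 + c)/(5 + c)
j = 7628/32545 (j = (-21/23 - 82)/((-16 + 23)/(5 + 23) - 354) = (-21*1/23 - 82)/(7/28 - 354) = (-21/23 - 82)/((1/28)*7 - 354) = -1907/(23*(1/4 - 354)) = -1907/(23*(-1415/4)) = -1907/23*(-4/1415) = 7628/32545 ≈ 0.23438)
A = -137808/32545 (A = -4 - 1*7628/32545 = -4 - 7628/32545 = -137808/32545 ≈ -4.2344)
-A = -1*(-137808/32545) = 137808/32545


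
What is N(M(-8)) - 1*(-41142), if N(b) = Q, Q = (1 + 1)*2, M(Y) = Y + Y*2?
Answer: 41146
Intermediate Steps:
M(Y) = 3*Y (M(Y) = Y + 2*Y = 3*Y)
Q = 4 (Q = 2*2 = 4)
N(b) = 4
N(M(-8)) - 1*(-41142) = 4 - 1*(-41142) = 4 + 41142 = 41146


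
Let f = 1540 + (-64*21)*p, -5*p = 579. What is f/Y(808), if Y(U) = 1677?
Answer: 60452/645 ≈ 93.724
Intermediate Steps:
p = -579/5 (p = -1/5*579 = -579/5 ≈ -115.80)
f = 785876/5 (f = 1540 - 64*21*(-579/5) = 1540 - 1344*(-579/5) = 1540 + 778176/5 = 785876/5 ≈ 1.5718e+5)
f/Y(808) = (785876/5)/1677 = (785876/5)*(1/1677) = 60452/645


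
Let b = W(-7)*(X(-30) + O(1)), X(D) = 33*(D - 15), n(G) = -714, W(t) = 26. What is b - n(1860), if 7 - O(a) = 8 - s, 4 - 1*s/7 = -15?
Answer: -34464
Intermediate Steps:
s = 133 (s = 28 - 7*(-15) = 28 + 105 = 133)
O(a) = 132 (O(a) = 7 - (8 - 1*133) = 7 - (8 - 133) = 7 - 1*(-125) = 7 + 125 = 132)
X(D) = -495 + 33*D (X(D) = 33*(-15 + D) = -495 + 33*D)
b = -35178 (b = 26*((-495 + 33*(-30)) + 132) = 26*((-495 - 990) + 132) = 26*(-1485 + 132) = 26*(-1353) = -35178)
b - n(1860) = -35178 - 1*(-714) = -35178 + 714 = -34464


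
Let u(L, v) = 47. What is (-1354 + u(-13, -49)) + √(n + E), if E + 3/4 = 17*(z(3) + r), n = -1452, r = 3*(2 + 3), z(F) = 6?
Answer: -1307 + 3*I*√487/2 ≈ -1307.0 + 33.102*I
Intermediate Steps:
r = 15 (r = 3*5 = 15)
E = 1425/4 (E = -¾ + 17*(6 + 15) = -¾ + 17*21 = -¾ + 357 = 1425/4 ≈ 356.25)
(-1354 + u(-13, -49)) + √(n + E) = (-1354 + 47) + √(-1452 + 1425/4) = -1307 + √(-4383/4) = -1307 + 3*I*√487/2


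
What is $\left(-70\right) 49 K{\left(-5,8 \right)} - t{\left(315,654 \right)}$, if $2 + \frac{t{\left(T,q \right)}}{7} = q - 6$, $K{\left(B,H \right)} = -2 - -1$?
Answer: $-1092$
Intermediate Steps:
$K{\left(B,H \right)} = -1$ ($K{\left(B,H \right)} = -2 + 1 = -1$)
$t{\left(T,q \right)} = -56 + 7 q$ ($t{\left(T,q \right)} = -14 + 7 \left(q - 6\right) = -14 + 7 \left(-6 + q\right) = -14 + \left(-42 + 7 q\right) = -56 + 7 q$)
$\left(-70\right) 49 K{\left(-5,8 \right)} - t{\left(315,654 \right)} = \left(-70\right) 49 \left(-1\right) - \left(-56 + 7 \cdot 654\right) = \left(-3430\right) \left(-1\right) - \left(-56 + 4578\right) = 3430 - 4522 = -1092$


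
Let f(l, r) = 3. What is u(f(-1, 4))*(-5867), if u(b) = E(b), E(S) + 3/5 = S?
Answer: -70404/5 ≈ -14081.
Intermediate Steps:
E(S) = -⅗ + S
u(b) = -⅗ + b
u(f(-1, 4))*(-5867) = (-⅗ + 3)*(-5867) = (12/5)*(-5867) = -70404/5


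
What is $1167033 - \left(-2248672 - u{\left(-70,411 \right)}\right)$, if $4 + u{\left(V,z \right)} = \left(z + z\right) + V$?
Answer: $3416453$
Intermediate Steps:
$u{\left(V,z \right)} = -4 + V + 2 z$ ($u{\left(V,z \right)} = -4 + \left(\left(z + z\right) + V\right) = -4 + \left(2 z + V\right) = -4 + \left(V + 2 z\right) = -4 + V + 2 z$)
$1167033 - \left(-2248672 - u{\left(-70,411 \right)}\right) = 1167033 - \left(-2248672 - \left(-4 - 70 + 2 \cdot 411\right)\right) = 1167033 - \left(-2248672 - \left(-4 - 70 + 822\right)\right) = 1167033 - \left(-2248672 - 748\right) = 1167033 - -2249420 = 1167033 + 2249420 = 3416453$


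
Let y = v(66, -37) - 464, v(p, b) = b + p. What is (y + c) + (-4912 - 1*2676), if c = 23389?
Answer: 15366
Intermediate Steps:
y = -435 (y = (-37 + 66) - 464 = 29 - 464 = -435)
(y + c) + (-4912 - 1*2676) = (-435 + 23389) + (-4912 - 1*2676) = 22954 + (-4912 - 2676) = 22954 - 7588 = 15366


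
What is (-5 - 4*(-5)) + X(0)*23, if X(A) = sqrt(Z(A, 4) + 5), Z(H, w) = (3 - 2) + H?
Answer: 15 + 23*sqrt(6) ≈ 71.338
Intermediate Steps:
Z(H, w) = 1 + H
X(A) = sqrt(6 + A) (X(A) = sqrt((1 + A) + 5) = sqrt(6 + A))
(-5 - 4*(-5)) + X(0)*23 = (-5 - 4*(-5)) + sqrt(6 + 0)*23 = (-5 + 20) + sqrt(6)*23 = 15 + 23*sqrt(6)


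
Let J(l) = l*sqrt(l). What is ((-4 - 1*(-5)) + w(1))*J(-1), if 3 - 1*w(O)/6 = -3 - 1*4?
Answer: -61*I ≈ -61.0*I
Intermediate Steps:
w(O) = 60 (w(O) = 18 - 6*(-3 - 1*4) = 18 - 6*(-3 - 4) = 18 - 6*(-7) = 18 + 42 = 60)
J(l) = l**(3/2)
((-4 - 1*(-5)) + w(1))*J(-1) = ((-4 - 1*(-5)) + 60)*(-1)**(3/2) = ((-4 + 5) + 60)*(-I) = (1 + 60)*(-I) = 61*(-I) = -61*I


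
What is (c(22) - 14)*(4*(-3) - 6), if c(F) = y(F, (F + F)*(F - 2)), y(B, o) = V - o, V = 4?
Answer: 16020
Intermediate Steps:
y(B, o) = 4 - o
c(F) = 4 - 2*F*(-2 + F) (c(F) = 4 - (F + F)*(F - 2) = 4 - 2*F*(-2 + F))
(c(22) - 14)*(4*(-3) - 6) = ((4 - 2*22*(-2 + 22)) - 14)*(4*(-3) - 6) = ((4 - 2*22*20) - 14)*(-12 - 6) = ((4 - 880) - 14)*(-18) = (-876 - 14)*(-18) = -890*(-18) = 16020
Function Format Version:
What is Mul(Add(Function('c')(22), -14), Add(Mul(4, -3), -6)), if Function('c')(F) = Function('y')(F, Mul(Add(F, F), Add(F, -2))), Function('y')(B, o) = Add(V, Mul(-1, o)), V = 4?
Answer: 16020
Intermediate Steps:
Function('y')(B, o) = Add(4, Mul(-1, o))
Function('c')(F) = Add(4, Mul(-2, F, Add(-2, F))) (Function('c')(F) = Add(4, Mul(-1, Mul(Add(F, F), Add(F, -2)))) = Add(4, Mul(-1, Mul(Mul(2, F), Add(-2, F)))) = Add(4, Mul(-1, Mul(2, F, Add(-2, F)))) = Add(4, Mul(-2, F, Add(-2, F))))
Mul(Add(Function('c')(22), -14), Add(Mul(4, -3), -6)) = Mul(Add(Add(4, Mul(-2, 22, Add(-2, 22))), -14), Add(Mul(4, -3), -6)) = Mul(Add(Add(4, Mul(-2, 22, 20)), -14), Add(-12, -6)) = Mul(Add(Add(4, -880), -14), -18) = Mul(Add(-876, -14), -18) = Mul(-890, -18) = 16020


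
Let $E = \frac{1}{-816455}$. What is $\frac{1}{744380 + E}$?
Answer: $\frac{816455}{607752772899} \approx 1.3434 \cdot 10^{-6}$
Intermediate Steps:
$E = - \frac{1}{816455} \approx -1.2248 \cdot 10^{-6}$
$\frac{1}{744380 + E} = \frac{1}{744380 - \frac{1}{816455}} = \frac{1}{\frac{607752772899}{816455}} = \frac{816455}{607752772899}$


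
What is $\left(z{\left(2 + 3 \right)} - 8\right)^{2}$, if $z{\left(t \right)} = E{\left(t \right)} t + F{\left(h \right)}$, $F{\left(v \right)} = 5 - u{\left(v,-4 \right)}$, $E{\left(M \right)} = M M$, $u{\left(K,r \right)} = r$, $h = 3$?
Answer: $15876$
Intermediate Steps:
$E{\left(M \right)} = M^{2}$
$F{\left(v \right)} = 9$ ($F{\left(v \right)} = 5 - -4 = 5 + 4 = 9$)
$z{\left(t \right)} = 9 + t^{3}$ ($z{\left(t \right)} = t^{2} t + 9 = t^{3} + 9 = 9 + t^{3}$)
$\left(z{\left(2 + 3 \right)} - 8\right)^{2} = \left(\left(9 + \left(2 + 3\right)^{3}\right) - 8\right)^{2} = \left(\left(9 + 5^{3}\right) - 8\right)^{2} = \left(\left(9 + 125\right) - 8\right)^{2} = \left(134 - 8\right)^{2} = 126^{2} = 15876$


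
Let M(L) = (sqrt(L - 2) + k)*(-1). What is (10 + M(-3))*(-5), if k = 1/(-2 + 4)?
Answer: -95/2 + 5*I*sqrt(5) ≈ -47.5 + 11.18*I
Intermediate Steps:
k = 1/2 ≈ 0.50000
M(L) = -1/2 - sqrt(-2 + L) (M(L) = (sqrt(L - 2) + 1/2)*(-1) = (sqrt(-2 + L) + 1/2)*(-1) = (1/2 + sqrt(-2 + L))*(-1) = -1/2 - sqrt(-2 + L))
(10 + M(-3))*(-5) = (10 + (-1/2 - sqrt(-2 - 3)))*(-5) = (10 + (-1/2 - sqrt(-5)))*(-5) = (10 + (-1/2 - I*sqrt(5)))*(-5) = (19/2 - I*sqrt(5))*(-5) = -95/2 + 5*I*sqrt(5)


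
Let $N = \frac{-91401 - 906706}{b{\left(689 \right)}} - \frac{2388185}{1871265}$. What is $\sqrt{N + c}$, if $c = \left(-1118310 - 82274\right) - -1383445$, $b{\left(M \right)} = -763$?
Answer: $\frac{\sqrt{124110385616677206621}}{25959549} \approx 429.15$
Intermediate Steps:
$c = 182861$ ($c = \left(-1118310 - 82274\right) + 1383445 = -1200584 + 1383445 = 182861$)
$N = \frac{373180102040}{285555039}$ ($N = \frac{-91401 - 906706}{-763} - \frac{2388185}{1871265} = \left(-91401 - 906706\right) \left(- \frac{1}{763}\right) - \frac{477637}{374253} = \left(-998107\right) \left(- \frac{1}{763}\right) - \frac{477637}{374253} = \frac{998107}{763} - \frac{477637}{374253} = \frac{373180102040}{285555039} \approx 1306.9$)
$\sqrt{N + c} = \sqrt{\frac{373180102040}{285555039} + 182861} = \sqrt{\frac{52590060088619}{285555039}} = \frac{\sqrt{124110385616677206621}}{25959549}$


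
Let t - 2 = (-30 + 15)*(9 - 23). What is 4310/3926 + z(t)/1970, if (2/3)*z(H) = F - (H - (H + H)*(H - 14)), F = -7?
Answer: 501594337/7734220 ≈ 64.854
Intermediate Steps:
t = 212 (t = 2 + (-30 + 15)*(9 - 23) = 2 - 15*(-14) = 2 + 210 = 212)
z(H) = -21/2 - 3*H/2 + 3*H*(-14 + H) (z(H) = 3*(-7 - (H - (H + H)*(H - 14)))/2 = 3*(-7 - (H - 2*H*(-14 + H)))/2 = 3*(-7 + (-H + 2*H*(-14 + H)))/2 = 3*(-7 - H + 2*H*(-14 + H))/2 = -21/2 - 3*H/2 + 3*H*(-14 + H))
4310/3926 + z(t)/1970 = 4310/3926 + (-21/2 + 3*212² - 87/2*212)/1970 = 4310*(1/3926) + (-21/2 + 3*44944 - 9222)*(1/1970) = 2155/1963 + (-21/2 + 134832 - 9222)*(1/1970) = 2155/1963 + (251199/2)*(1/1970) = 2155/1963 + 251199/3940 = 501594337/7734220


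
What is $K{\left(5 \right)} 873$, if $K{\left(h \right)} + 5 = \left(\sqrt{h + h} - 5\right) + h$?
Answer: $-4365 + 873 \sqrt{10} \approx -1604.3$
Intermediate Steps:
$K{\left(h \right)} = -10 + h + \sqrt{2} \sqrt{h}$ ($K{\left(h \right)} = -5 + \left(\left(\sqrt{h + h} - 5\right) + h\right) = -5 + \left(\left(\sqrt{2 h} - 5\right) + h\right) = -5 + \left(\left(\sqrt{2} \sqrt{h} - 5\right) + h\right) = -5 + \left(\left(-5 + \sqrt{2} \sqrt{h}\right) + h\right) = -5 + \left(-5 + h + \sqrt{2} \sqrt{h}\right) = -10 + h + \sqrt{2} \sqrt{h}$)
$K{\left(5 \right)} 873 = \left(-10 + 5 + \sqrt{2} \sqrt{5}\right) 873 = \left(-10 + 5 + \sqrt{10}\right) 873 = \left(-5 + \sqrt{10}\right) 873 = -4365 + 873 \sqrt{10}$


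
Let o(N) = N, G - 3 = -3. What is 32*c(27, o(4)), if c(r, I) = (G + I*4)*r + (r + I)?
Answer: 14816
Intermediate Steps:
G = 0 (G = 3 - 3 = 0)
c(r, I) = I + r + 4*I*r (c(r, I) = (0 + I*4)*r + (r + I) = (0 + 4*I)*r + (I + r) = (4*I)*r + (I + r) = 4*I*r + (I + r) = I + r + 4*I*r)
32*c(27, o(4)) = 32*(4 + 27 + 4*4*27) = 32*(4 + 27 + 432) = 32*463 = 14816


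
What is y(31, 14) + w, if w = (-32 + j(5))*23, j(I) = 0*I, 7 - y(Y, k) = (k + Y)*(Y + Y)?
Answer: -3519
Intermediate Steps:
y(Y, k) = 7 - 2*Y*(Y + k) (y(Y, k) = 7 - (k + Y)*(Y + Y) = 7 - (Y + k)*2*Y = 7 - 2*Y*(Y + k))
j(I) = 0
w = -736 (w = (-32 + 0)*23 = -32*23 = -736)
y(31, 14) + w = (7 - 2*31² - 2*31*14) - 736 = (7 - 2*961 - 868) - 736 = (7 - 1922 - 868) - 736 = -2783 - 736 = -3519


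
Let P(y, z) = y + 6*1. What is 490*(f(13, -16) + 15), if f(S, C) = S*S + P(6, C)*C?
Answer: -3920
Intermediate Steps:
P(y, z) = 6 + y (P(y, z) = y + 6 = 6 + y)
f(S, C) = S² + 12*C (f(S, C) = S*S + (6 + 6)*C = S² + 12*C)
490*(f(13, -16) + 15) = 490*((13² + 12*(-16)) + 15) = 490*((169 - 192) + 15) = 490*(-23 + 15) = 490*(-8) = -3920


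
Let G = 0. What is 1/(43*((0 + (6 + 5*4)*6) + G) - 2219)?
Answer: 1/4489 ≈ 0.00022277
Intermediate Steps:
1/(43*((0 + (6 + 5*4)*6) + G) - 2219) = 1/(43*((0 + (6 + 5*4)*6) + 0) - 2219) = 1/(43*((0 + (6 + 20)*6) + 0) - 2219) = 1/(43*((0 + 26*6) + 0) - 2219) = 1/(43*((0 + 156) + 0) - 2219) = 1/(43*(156 + 0) - 2219) = 1/(43*156 - 2219) = 1/(6708 - 2219) = 1/4489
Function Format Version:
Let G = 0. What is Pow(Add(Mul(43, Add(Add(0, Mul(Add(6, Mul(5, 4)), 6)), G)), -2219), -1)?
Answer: Rational(1, 4489) ≈ 0.00022277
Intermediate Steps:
Pow(Add(Mul(43, Add(Add(0, Mul(Add(6, Mul(5, 4)), 6)), G)), -2219), -1) = Pow(Add(Mul(43, Add(Add(0, Mul(Add(6, Mul(5, 4)), 6)), 0)), -2219), -1) = Pow(Add(Mul(43, Add(Add(0, Mul(Add(6, 20), 6)), 0)), -2219), -1) = Pow(Add(Mul(43, Add(Add(0, Mul(26, 6)), 0)), -2219), -1) = Pow(Add(Mul(43, Add(Add(0, 156), 0)), -2219), -1) = Pow(Add(Mul(43, Add(156, 0)), -2219), -1) = Pow(Add(Mul(43, 156), -2219), -1) = Pow(Add(6708, -2219), -1) = Pow(4489, -1) = Rational(1, 4489)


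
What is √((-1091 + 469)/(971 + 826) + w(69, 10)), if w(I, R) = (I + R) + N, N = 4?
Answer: √266906613/1797 ≈ 9.0914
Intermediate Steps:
w(I, R) = 4 + I + R (w(I, R) = (I + R) + 4 = 4 + I + R)
√((-1091 + 469)/(971 + 826) + w(69, 10)) = √((-1091 + 469)/(971 + 826) + (4 + 69 + 10)) = √(-622/1797 + 83) = √(148529/1797) = √266906613/1797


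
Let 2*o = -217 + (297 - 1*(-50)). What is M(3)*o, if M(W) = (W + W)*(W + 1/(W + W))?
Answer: 1235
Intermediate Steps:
M(W) = 2*W*(W + 1/(2*W)) (M(W) = (2*W)*(W + 1/(2*W)) = 2*W*(W + 1/(2*W)))
o = 65 (o = (-217 + (297 - 1*(-50)))/2 = (-217 + (297 + 50))/2 = (-217 + 347)/2 = (½)*130 = 65)
M(3)*o = (1 + 2*3²)*65 = (1 + 2*9)*65 = (1 + 18)*65 = 19*65 = 1235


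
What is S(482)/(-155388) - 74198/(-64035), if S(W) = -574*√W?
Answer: 74198/64035 + 287*√482/77694 ≈ 1.2398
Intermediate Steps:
S(482)/(-155388) - 74198/(-64035) = -574*√482/(-155388) - 74198/(-64035) = -574*√482*(-1/155388) - 74198*(-1/64035) = 287*√482/77694 + 74198/64035 = 74198/64035 + 287*√482/77694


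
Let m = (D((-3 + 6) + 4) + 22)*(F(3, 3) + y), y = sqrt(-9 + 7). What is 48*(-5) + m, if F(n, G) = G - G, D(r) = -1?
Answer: -240 + 21*I*sqrt(2) ≈ -240.0 + 29.698*I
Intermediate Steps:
F(n, G) = 0
y = I*sqrt(2) (y = sqrt(-2) = I*sqrt(2) ≈ 1.4142*I)
m = 21*I*sqrt(2) (m = (-1 + 22)*(0 + I*sqrt(2)) = 21*(I*sqrt(2)) = 21*I*sqrt(2) ≈ 29.698*I)
48*(-5) + m = 48*(-5) + 21*I*sqrt(2) = -240 + 21*I*sqrt(2)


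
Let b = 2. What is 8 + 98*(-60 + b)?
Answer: -5676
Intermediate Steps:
8 + 98*(-60 + b) = 8 + 98*(-60 + 2) = 8 + 98*(-58) = 8 - 5684 = -5676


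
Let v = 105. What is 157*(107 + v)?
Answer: 33284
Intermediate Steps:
157*(107 + v) = 157*(107 + 105) = 157*212 = 33284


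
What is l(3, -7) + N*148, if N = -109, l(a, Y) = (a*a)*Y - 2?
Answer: -16197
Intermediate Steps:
l(a, Y) = -2 + Y*a² (l(a, Y) = a²*Y - 2 = Y*a² - 2 = -2 + Y*a²)
l(3, -7) + N*148 = (-2 - 7*3²) - 109*148 = (-2 - 7*9) - 16132 = (-2 - 63) - 16132 = -65 - 16132 = -16197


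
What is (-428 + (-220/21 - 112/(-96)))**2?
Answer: 337346689/1764 ≈ 1.9124e+5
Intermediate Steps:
(-428 + (-220/21 - 112/(-96)))**2 = (-428 + (-220*1/21 - 112*(-1/96)))**2 = (-428 + (-220/21 + 7/6))**2 = (-428 - 391/42)**2 = (-18367/42)**2 = 337346689/1764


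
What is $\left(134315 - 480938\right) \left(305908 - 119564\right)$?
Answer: $-64591116312$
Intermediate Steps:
$\left(134315 - 480938\right) \left(305908 - 119564\right) = \left(134315 - 480938\right) 186344 = \left(-346623\right) 186344 = -64591116312$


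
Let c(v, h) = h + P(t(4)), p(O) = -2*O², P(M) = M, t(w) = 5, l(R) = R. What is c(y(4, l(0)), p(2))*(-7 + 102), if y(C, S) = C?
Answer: -285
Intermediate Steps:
c(v, h) = 5 + h (c(v, h) = h + 5 = 5 + h)
c(y(4, l(0)), p(2))*(-7 + 102) = (5 - 2*2²)*(-7 + 102) = (5 - 2*4)*95 = (5 - 8)*95 = -3*95 = -285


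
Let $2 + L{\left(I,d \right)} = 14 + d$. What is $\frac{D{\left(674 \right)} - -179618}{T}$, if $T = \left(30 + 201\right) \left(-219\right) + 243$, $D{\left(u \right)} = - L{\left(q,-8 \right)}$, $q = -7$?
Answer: $- \frac{89807}{25173} \approx -3.5676$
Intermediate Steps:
$L{\left(I,d \right)} = 12 + d$ ($L{\left(I,d \right)} = -2 + \left(14 + d\right) = 12 + d$)
$D{\left(u \right)} = -4$ ($D{\left(u \right)} = - (12 - 8) = \left(-1\right) 4 = -4$)
$T = -50346$ ($T = 231 \left(-219\right) + 243 = -50589 + 243 = -50346$)
$\frac{D{\left(674 \right)} - -179618}{T} = \frac{-4 - -179618}{-50346} = \left(-4 + 179618\right) \left(- \frac{1}{50346}\right) = 179614 \left(- \frac{1}{50346}\right) = - \frac{89807}{25173}$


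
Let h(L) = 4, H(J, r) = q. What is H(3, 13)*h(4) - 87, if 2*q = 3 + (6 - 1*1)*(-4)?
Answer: -121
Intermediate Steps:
q = -17/2 (q = (3 + (6 - 1*1)*(-4))/2 = (3 + (6 - 1)*(-4))/2 = (3 + 5*(-4))/2 = (3 - 20)/2 = (½)*(-17) = -17/2 ≈ -8.5000)
H(J, r) = -17/2
H(3, 13)*h(4) - 87 = -17/2*4 - 87 = -34 - 87 = -121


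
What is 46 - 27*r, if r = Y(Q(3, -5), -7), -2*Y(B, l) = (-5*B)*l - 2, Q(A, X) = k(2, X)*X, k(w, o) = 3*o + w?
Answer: 61463/2 ≈ 30732.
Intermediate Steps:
k(w, o) = w + 3*o
Q(A, X) = X*(2 + 3*X) (Q(A, X) = (2 + 3*X)*X = X*(2 + 3*X))
Y(B, l) = 1 + 5*B*l/2 (Y(B, l) = -((-5*B)*l - 2)/2 = -(-5*B*l - 2)/2 = -(-2 - 5*B*l)/2 = 1 + 5*B*l/2)
r = -2273/2 (r = 1 + (5/2)*(-5*(2 + 3*(-5)))*(-7) = 1 + (5/2)*(-5*(2 - 15))*(-7) = 1 + (5/2)*(-5*(-13))*(-7) = 1 + (5/2)*65*(-7) = 1 - 2275/2 = -2273/2 ≈ -1136.5)
46 - 27*r = 46 - 27*(-2273/2) = 46 + 61371/2 = 61463/2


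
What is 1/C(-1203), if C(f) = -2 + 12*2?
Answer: 1/22 ≈ 0.045455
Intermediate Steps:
C(f) = 22 (C(f) = -2 + 24 = 22)
1/C(-1203) = 1/22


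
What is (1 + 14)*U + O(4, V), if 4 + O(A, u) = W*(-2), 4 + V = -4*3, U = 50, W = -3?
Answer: 752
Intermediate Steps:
V = -16 (V = -4 - 4*3 = -4 - 12 = -16)
O(A, u) = 2 (O(A, u) = -4 - 3*(-2) = -4 + 6 = 2)
(1 + 14)*U + O(4, V) = (1 + 14)*50 + 2 = 15*50 + 2 = 750 + 2 = 752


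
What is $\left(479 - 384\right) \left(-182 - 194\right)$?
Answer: $-35720$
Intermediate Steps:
$\left(479 - 384\right) \left(-182 - 194\right) = 95 \left(-376\right) = -35720$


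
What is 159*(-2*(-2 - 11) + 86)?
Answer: 17808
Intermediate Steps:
159*(-2*(-2 - 11) + 86) = 159*(-2*(-13) + 86) = 159*(26 + 86) = 159*112 = 17808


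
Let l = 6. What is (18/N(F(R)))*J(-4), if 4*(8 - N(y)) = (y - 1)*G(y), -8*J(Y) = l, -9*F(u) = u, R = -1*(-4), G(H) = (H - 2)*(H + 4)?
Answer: -19683/7088 ≈ -2.7769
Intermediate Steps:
G(H) = (-2 + H)*(4 + H)
R = 4
F(u) = -u/9
J(Y) = -3/4 (J(Y) = -1/8*6 = -3/4)
N(y) = 8 - (-1 + y)*(-8 + y**2 + 2*y)/4 (N(y) = 8 - (y - 1)*(-8 + y**2 + 2*y)/4 = 8 - (-1 + y)*(-8 + y**2 + 2*y)/4)
(18/N(F(R)))*J(-4) = (18/(6 - (-1/9*4)**2/4 - (-1/9*4)**3/4 + 5*(-1/9*4)/2))*(-3/4) = (18/(6 - (-4/9)**2/4 - (-4/9)**3/4 + (5/2)*(-4/9)))*(-3/4) = (18/(6 - 1/4*16/81 - 1/4*(-64/729) - 10/9))*(-3/4) = (18/(6 - 4/81 + 16/729 - 10/9))*(-3/4) = (18/(3544/729))*(-3/4) = (18*(729/3544))*(-3/4) = (6561/1772)*(-3/4) = -19683/7088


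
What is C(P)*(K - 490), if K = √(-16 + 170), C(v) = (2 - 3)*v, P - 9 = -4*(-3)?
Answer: 10290 - 21*√154 ≈ 10029.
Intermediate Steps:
P = 21 (P = 9 - 4*(-3) = 9 + 12 = 21)
C(v) = -v
K = √154 ≈ 12.410
C(P)*(K - 490) = (-1*21)*(√154 - 490) = -21*(-490 + √154) = 10290 - 21*√154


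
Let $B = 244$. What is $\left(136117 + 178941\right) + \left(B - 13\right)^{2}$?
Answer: $368419$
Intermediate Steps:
$\left(136117 + 178941\right) + \left(B - 13\right)^{2} = \left(136117 + 178941\right) + \left(244 - 13\right)^{2} = 315058 + 231^{2} = 315058 + 53361 = 368419$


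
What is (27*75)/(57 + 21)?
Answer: 675/26 ≈ 25.962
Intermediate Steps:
(27*75)/(57 + 21) = 2025/78 = 2025*(1/78) = 675/26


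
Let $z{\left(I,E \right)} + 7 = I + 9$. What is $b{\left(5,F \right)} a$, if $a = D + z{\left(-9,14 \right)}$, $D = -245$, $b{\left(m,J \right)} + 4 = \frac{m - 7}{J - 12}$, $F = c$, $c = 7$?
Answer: $\frac{4536}{5} \approx 907.2$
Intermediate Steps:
$F = 7$
$b{\left(m,J \right)} = -4 + \frac{-7 + m}{-12 + J}$ ($b{\left(m,J \right)} = -4 + \frac{m - 7}{J - 12} = -4 + \frac{-7 + m}{-12 + J}$)
$z{\left(I,E \right)} = 2 + I$ ($z{\left(I,E \right)} = -7 + \left(I + 9\right) = -7 + \left(9 + I\right) = 2 + I$)
$a = -252$ ($a = -245 + \left(2 - 9\right) = -245 - 7 = -252$)
$b{\left(5,F \right)} a = \frac{41 + 5 - 28}{-12 + 7} \left(-252\right) = \frac{41 + 5 - 28}{-5} \left(-252\right) = \left(- \frac{1}{5}\right) 18 \left(-252\right) = \left(- \frac{18}{5}\right) \left(-252\right) = \frac{4536}{5}$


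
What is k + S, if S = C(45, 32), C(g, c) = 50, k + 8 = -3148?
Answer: -3106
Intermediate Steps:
k = -3156 (k = -8 - 3148 = -3156)
S = 50
k + S = -3156 + 50 = -3106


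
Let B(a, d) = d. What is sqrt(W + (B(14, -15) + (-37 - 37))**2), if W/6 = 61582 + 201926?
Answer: sqrt(1588969) ≈ 1260.5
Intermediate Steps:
W = 1581048 (W = 6*(61582 + 201926) = 6*263508 = 1581048)
sqrt(W + (B(14, -15) + (-37 - 37))**2) = sqrt(1581048 + (-15 + (-37 - 37))**2) = sqrt(1581048 + (-15 - 74)**2) = sqrt(1581048 + (-89)**2) = sqrt(1581048 + 7921) = sqrt(1588969)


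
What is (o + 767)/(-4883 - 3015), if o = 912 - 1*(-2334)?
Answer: -4013/7898 ≈ -0.50810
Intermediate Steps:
o = 3246 (o = 912 + 2334 = 3246)
(o + 767)/(-4883 - 3015) = (3246 + 767)/(-4883 - 3015) = 4013/(-7898) = 4013*(-1/7898) = -4013/7898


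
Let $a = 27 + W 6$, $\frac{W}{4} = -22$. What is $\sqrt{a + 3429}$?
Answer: $4 \sqrt{183} \approx 54.111$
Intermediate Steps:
$W = -88$ ($W = 4 \left(-22\right) = -88$)
$a = -501$ ($a = 27 - 528 = -501$)
$\sqrt{a + 3429} = \sqrt{-501 + 3429} = \sqrt{2928} = 4 \sqrt{183}$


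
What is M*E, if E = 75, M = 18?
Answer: 1350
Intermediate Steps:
M*E = 18*75 = 1350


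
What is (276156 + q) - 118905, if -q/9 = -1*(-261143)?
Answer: -2193036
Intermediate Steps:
q = -2350287 (q = -(-9)*(-261143) = -9*261143 = -2350287)
(276156 + q) - 118905 = (276156 - 2350287) - 118905 = -2074131 - 118905 = -2193036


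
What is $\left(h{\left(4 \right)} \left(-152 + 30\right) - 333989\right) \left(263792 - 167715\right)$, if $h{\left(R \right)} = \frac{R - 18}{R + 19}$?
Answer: $- \frac{737875107003}{23} \approx -3.2082 \cdot 10^{10}$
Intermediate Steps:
$h{\left(R \right)} = \frac{-18 + R}{19 + R}$
$\left(h{\left(4 \right)} \left(-152 + 30\right) - 333989\right) \left(263792 - 167715\right) = \left(\frac{-18 + 4}{19 + 4} \left(-152 + 30\right) - 333989\right) \left(263792 - 167715\right) = \left(\frac{1}{23} \left(-14\right) \left(-122\right) - 333989\right) 96077 = \left(\left(- \frac{14}{23}\right) \left(-122\right) - 333989\right) 96077 = \left(\frac{1708}{23} - 333989\right) 96077 = \left(- \frac{7680039}{23}\right) 96077 = - \frac{737875107003}{23}$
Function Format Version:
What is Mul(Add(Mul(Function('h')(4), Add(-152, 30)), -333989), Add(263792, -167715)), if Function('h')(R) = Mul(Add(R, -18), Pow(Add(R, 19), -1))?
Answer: Rational(-737875107003, 23) ≈ -3.2082e+10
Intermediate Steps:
Function('h')(R) = Mul(Pow(Add(19, R), -1), Add(-18, R)) (Function('h')(R) = Mul(Add(-18, R), Pow(Add(19, R), -1)) = Mul(Pow(Add(19, R), -1), Add(-18, R)))
Mul(Add(Mul(Function('h')(4), Add(-152, 30)), -333989), Add(263792, -167715)) = Mul(Add(Mul(Mul(Pow(Add(19, 4), -1), Add(-18, 4)), Add(-152, 30)), -333989), Add(263792, -167715)) = Mul(Add(Mul(Mul(Pow(23, -1), -14), -122), -333989), 96077) = Mul(Add(Mul(Mul(Rational(1, 23), -14), -122), -333989), 96077) = Mul(Add(Mul(Rational(-14, 23), -122), -333989), 96077) = Mul(Add(Rational(1708, 23), -333989), 96077) = Mul(Rational(-7680039, 23), 96077) = Rational(-737875107003, 23)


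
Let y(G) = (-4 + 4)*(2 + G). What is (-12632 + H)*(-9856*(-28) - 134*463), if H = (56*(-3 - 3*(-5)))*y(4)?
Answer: -2702313232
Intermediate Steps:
y(G) = 0 (y(G) = 0*(2 + G) = 0)
H = 0 (H = (56*(-3 - 3*(-5)))*0 = (56*(-3 + 15))*0 = (56*12)*0 = 672*0 = 0)
(-12632 + H)*(-9856*(-28) - 134*463) = (-12632 + 0)*(-9856*(-28) - 134*463) = -12632*(275968 - 62042) = -12632*213926 = -2702313232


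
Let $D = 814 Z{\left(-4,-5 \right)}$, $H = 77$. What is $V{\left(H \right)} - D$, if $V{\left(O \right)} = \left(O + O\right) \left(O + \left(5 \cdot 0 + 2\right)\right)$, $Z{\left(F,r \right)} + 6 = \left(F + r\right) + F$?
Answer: $27632$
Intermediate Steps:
$Z{\left(F,r \right)} = -6 + r + 2 F$ ($Z{\left(F,r \right)} = -6 + \left(\left(F + r\right) + F\right) = -6 + \left(r + 2 F\right) = -6 + r + 2 F$)
$V{\left(O \right)} = 2 O \left(2 + O\right)$ ($V{\left(O \right)} = 2 O \left(O + \left(0 + 2\right)\right) = 2 O \left(O + 2\right) = 2 O \left(2 + O\right)$)
$D = -15466$ ($D = 814 \left(-6 - 5 + 2 \left(-4\right)\right) = 814 \left(-6 - 5 - 8\right) = 814 \left(-19\right) = -15466$)
$V{\left(H \right)} - D = 2 \cdot 77 \left(2 + 77\right) - -15466 = 2 \cdot 77 \cdot 79 + 15466 = 12166 + 15466 = 27632$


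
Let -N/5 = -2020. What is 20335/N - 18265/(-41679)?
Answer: 206403793/84191580 ≈ 2.4516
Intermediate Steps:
N = 10100 (N = -5*(-2020) = 10100)
20335/N - 18265/(-41679) = 20335/10100 - 18265/(-41679) = 20335*(1/10100) - 18265*(-1/41679) = 4067/2020 + 18265/41679 = 206403793/84191580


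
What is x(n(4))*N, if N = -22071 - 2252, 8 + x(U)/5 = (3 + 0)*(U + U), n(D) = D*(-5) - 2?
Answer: 17026100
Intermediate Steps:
n(D) = -2 - 5*D (n(D) = -5*D - 2 = -2 - 5*D)
x(U) = -40 + 30*U (x(U) = -40 + 5*((3 + 0)*(U + U)) = -40 + 5*(3*(2*U)) = -40 + 5*(6*U) = -40 + 30*U)
N = -24323
x(n(4))*N = (-40 + 30*(-2 - 5*4))*(-24323) = (-40 + 30*(-2 - 20))*(-24323) = (-40 + 30*(-22))*(-24323) = (-40 - 660)*(-24323) = -700*(-24323) = 17026100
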